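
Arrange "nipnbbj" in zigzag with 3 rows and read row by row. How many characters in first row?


Zigzag "nipnbbj" into 3 rows:
Placing characters:
  'n' => row 0
  'i' => row 1
  'p' => row 2
  'n' => row 1
  'b' => row 0
  'b' => row 1
  'j' => row 2
Rows:
  Row 0: "nb"
  Row 1: "inb"
  Row 2: "pj"
First row length: 2

2


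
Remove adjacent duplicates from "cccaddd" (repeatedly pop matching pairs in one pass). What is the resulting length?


Input: cccaddd
Stack-based adjacent duplicate removal:
  Read 'c': push. Stack: c
  Read 'c': matches stack top 'c' => pop. Stack: (empty)
  Read 'c': push. Stack: c
  Read 'a': push. Stack: ca
  Read 'd': push. Stack: cad
  Read 'd': matches stack top 'd' => pop. Stack: ca
  Read 'd': push. Stack: cad
Final stack: "cad" (length 3)

3


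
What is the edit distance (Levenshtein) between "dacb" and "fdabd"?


Computing edit distance: "dacb" -> "fdabd"
DP table:
           f    d    a    b    d
      0    1    2    3    4    5
  d   1    1    1    2    3    4
  a   2    2    2    1    2    3
  c   3    3    3    2    2    3
  b   4    4    4    3    2    3
Edit distance = dp[4][5] = 3

3


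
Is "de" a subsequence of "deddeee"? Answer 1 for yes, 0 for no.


Check if "de" is a subsequence of "deddeee"
Greedy scan:
  Position 0 ('d'): matches sub[0] = 'd'
  Position 1 ('e'): matches sub[1] = 'e'
  Position 2 ('d'): no match needed
  Position 3 ('d'): no match needed
  Position 4 ('e'): no match needed
  Position 5 ('e'): no match needed
  Position 6 ('e'): no match needed
All 2 characters matched => is a subsequence

1


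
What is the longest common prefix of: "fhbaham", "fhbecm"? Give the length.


Words: fhbaham, fhbecm
  Position 0: all 'f' => match
  Position 1: all 'h' => match
  Position 2: all 'b' => match
  Position 3: ('a', 'e') => mismatch, stop
LCP = "fhb" (length 3)

3


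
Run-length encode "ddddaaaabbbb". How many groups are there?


Input: ddddaaaabbbb
Scanning for consecutive runs:
  Group 1: 'd' x 4 (positions 0-3)
  Group 2: 'a' x 4 (positions 4-7)
  Group 3: 'b' x 4 (positions 8-11)
Total groups: 3

3


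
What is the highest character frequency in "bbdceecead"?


Input: bbdceecead
Character counts:
  'a': 1
  'b': 2
  'c': 2
  'd': 2
  'e': 3
Maximum frequency: 3

3


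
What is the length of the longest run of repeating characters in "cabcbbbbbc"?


Input: "cabcbbbbbc"
Scanning for longest run:
  Position 1 ('a'): new char, reset run to 1
  Position 2 ('b'): new char, reset run to 1
  Position 3 ('c'): new char, reset run to 1
  Position 4 ('b'): new char, reset run to 1
  Position 5 ('b'): continues run of 'b', length=2
  Position 6 ('b'): continues run of 'b', length=3
  Position 7 ('b'): continues run of 'b', length=4
  Position 8 ('b'): continues run of 'b', length=5
  Position 9 ('c'): new char, reset run to 1
Longest run: 'b' with length 5

5


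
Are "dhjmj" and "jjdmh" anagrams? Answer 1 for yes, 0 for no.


Strings: "dhjmj", "jjdmh"
Sorted first:  dhjjm
Sorted second: dhjjm
Sorted forms match => anagrams

1


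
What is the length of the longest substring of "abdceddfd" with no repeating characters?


Input: "abdceddfd"
Sliding window (track last position of each char):
  Position 0 ('a'): window [0,0] length 1 -- new best
  Position 1 ('b'): window [0,1] length 2 -- new best
  Position 2 ('d'): window [0,2] length 3 -- new best
  Position 3 ('c'): window [0,3] length 4 -- new best
  Position 4 ('e'): window [0,4] length 5 -- new best
  Position 5 ('d'): repeat (last at 2), move window start to 3
  Position 5 ('d'): window [3,5] length 3
  Position 6 ('d'): repeat (last at 5), move window start to 6
  Position 6 ('d'): window [6,6] length 1
  Position 7 ('f'): window [6,7] length 2
  Position 8 ('d'): repeat (last at 6), move window start to 7
  Position 8 ('d'): window [7,8] length 2
Longest substring with no repeats: "abdce" with length 5

5


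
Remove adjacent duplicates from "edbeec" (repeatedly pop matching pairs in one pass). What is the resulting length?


Input: edbeec
Stack-based adjacent duplicate removal:
  Read 'e': push. Stack: e
  Read 'd': push. Stack: ed
  Read 'b': push. Stack: edb
  Read 'e': push. Stack: edbe
  Read 'e': matches stack top 'e' => pop. Stack: edb
  Read 'c': push. Stack: edbc
Final stack: "edbc" (length 4)

4


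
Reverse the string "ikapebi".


Input: ikapebi
Reading characters right to left:
  Position 6: 'i'
  Position 5: 'b'
  Position 4: 'e'
  Position 3: 'p'
  Position 2: 'a'
  Position 1: 'k'
  Position 0: 'i'
Reversed: ibepaki

ibepaki


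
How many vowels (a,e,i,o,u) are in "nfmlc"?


Input: nfmlc
Checking each character:
  'n' at position 0: consonant
  'f' at position 1: consonant
  'm' at position 2: consonant
  'l' at position 3: consonant
  'c' at position 4: consonant
Total vowels: 0

0


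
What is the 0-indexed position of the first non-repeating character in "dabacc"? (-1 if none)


Input: dabacc
Character frequencies:
  'a': 2
  'b': 1
  'c': 2
  'd': 1
Scanning left to right for freq == 1:
  Position 0 ('d'): unique! => answer = 0

0


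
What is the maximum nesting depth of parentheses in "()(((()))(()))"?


Input: "()(((()))(()))"
Tracking depth:
  Position 0 '(': depth becomes 1
  Position 1 ')': depth becomes 0
  Position 2 '(': depth becomes 1
  Position 3 '(': depth becomes 2
  Position 4 '(': depth becomes 3
  Position 5 '(': depth becomes 4
  Position 6 ')': depth becomes 3
  Position 7 ')': depth becomes 2
  Position 8 ')': depth becomes 1
  Position 9 '(': depth becomes 2
  Position 10 '(': depth becomes 3
  Position 11 ')': depth becomes 2
  Position 12 ')': depth becomes 1
  Position 13 ')': depth becomes 0
Maximum depth reached: 4

4


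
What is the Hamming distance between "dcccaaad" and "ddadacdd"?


Comparing "dcccaaad" and "ddadacdd" position by position:
  Position 0: 'd' vs 'd' => same
  Position 1: 'c' vs 'd' => differ
  Position 2: 'c' vs 'a' => differ
  Position 3: 'c' vs 'd' => differ
  Position 4: 'a' vs 'a' => same
  Position 5: 'a' vs 'c' => differ
  Position 6: 'a' vs 'd' => differ
  Position 7: 'd' vs 'd' => same
Total differences (Hamming distance): 5

5


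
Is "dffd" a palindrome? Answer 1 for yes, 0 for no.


Input: dffd
Reversed: dffd
  Compare pos 0 ('d') with pos 3 ('d'): match
  Compare pos 1 ('f') with pos 2 ('f'): match
Result: palindrome

1


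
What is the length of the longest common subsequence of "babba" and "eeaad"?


LCS of "babba" and "eeaad"
DP table:
           e    e    a    a    d
      0    0    0    0    0    0
  b   0    0    0    0    0    0
  a   0    0    0    1    1    1
  b   0    0    0    1    1    1
  b   0    0    0    1    1    1
  a   0    0    0    1    2    2
LCS length = dp[5][5] = 2

2


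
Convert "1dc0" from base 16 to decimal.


Input: "1dc0" in base 16
Positional expansion:
  Digit '1' (value 1) x 16^3 = 4096
  Digit 'd' (value 13) x 16^2 = 3328
  Digit 'c' (value 12) x 16^1 = 192
  Digit '0' (value 0) x 16^0 = 0
Sum = 7616

7616


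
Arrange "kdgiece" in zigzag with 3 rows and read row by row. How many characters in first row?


Zigzag "kdgiece" into 3 rows:
Placing characters:
  'k' => row 0
  'd' => row 1
  'g' => row 2
  'i' => row 1
  'e' => row 0
  'c' => row 1
  'e' => row 2
Rows:
  Row 0: "ke"
  Row 1: "dic"
  Row 2: "ge"
First row length: 2

2


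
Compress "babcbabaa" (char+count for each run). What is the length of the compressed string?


Input: babcbabaa
Runs:
  'b' x 1 => "b1"
  'a' x 1 => "a1"
  'b' x 1 => "b1"
  'c' x 1 => "c1"
  'b' x 1 => "b1"
  'a' x 1 => "a1"
  'b' x 1 => "b1"
  'a' x 2 => "a2"
Compressed: "b1a1b1c1b1a1b1a2"
Compressed length: 16

16


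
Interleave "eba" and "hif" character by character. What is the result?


Interleaving "eba" and "hif":
  Position 0: 'e' from first, 'h' from second => "eh"
  Position 1: 'b' from first, 'i' from second => "bi"
  Position 2: 'a' from first, 'f' from second => "af"
Result: ehbiaf

ehbiaf


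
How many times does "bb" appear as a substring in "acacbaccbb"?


Searching for "bb" in "acacbaccbb"
Scanning each position:
  Position 0: "ac" => no
  Position 1: "ca" => no
  Position 2: "ac" => no
  Position 3: "cb" => no
  Position 4: "ba" => no
  Position 5: "ac" => no
  Position 6: "cc" => no
  Position 7: "cb" => no
  Position 8: "bb" => MATCH
Total occurrences: 1

1


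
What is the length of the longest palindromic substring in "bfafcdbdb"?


Input: "bfafcdbdb"
Checking substrings for palindromes:
  [1:4] "faf" (len 3) => palindrome
  [5:8] "dbd" (len 3) => palindrome
  [6:9] "bdb" (len 3) => palindrome
Longest palindromic substring: "faf" with length 3

3


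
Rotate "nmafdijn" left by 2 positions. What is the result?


Input: "nmafdijn", rotate left by 2
First 2 characters: "nm"
Remaining characters: "afdijn"
Concatenate remaining + first: "afdijn" + "nm" = "afdijnnm"

afdijnnm


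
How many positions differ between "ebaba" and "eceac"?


Comparing "ebaba" and "eceac" position by position:
  Position 0: 'e' vs 'e' => same
  Position 1: 'b' vs 'c' => DIFFER
  Position 2: 'a' vs 'e' => DIFFER
  Position 3: 'b' vs 'a' => DIFFER
  Position 4: 'a' vs 'c' => DIFFER
Positions that differ: 4

4


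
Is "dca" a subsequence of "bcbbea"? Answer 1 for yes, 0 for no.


Check if "dca" is a subsequence of "bcbbea"
Greedy scan:
  Position 0 ('b'): no match needed
  Position 1 ('c'): no match needed
  Position 2 ('b'): no match needed
  Position 3 ('b'): no match needed
  Position 4 ('e'): no match needed
  Position 5 ('a'): no match needed
Only matched 0/3 characters => not a subsequence

0


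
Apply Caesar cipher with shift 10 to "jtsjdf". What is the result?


Caesar cipher: shift "jtsjdf" by 10
  'j' (pos 9) + 10 = pos 19 = 't'
  't' (pos 19) + 10 = pos 3 = 'd'
  's' (pos 18) + 10 = pos 2 = 'c'
  'j' (pos 9) + 10 = pos 19 = 't'
  'd' (pos 3) + 10 = pos 13 = 'n'
  'f' (pos 5) + 10 = pos 15 = 'p'
Result: tdctnp

tdctnp


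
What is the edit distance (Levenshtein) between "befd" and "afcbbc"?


Computing edit distance: "befd" -> "afcbbc"
DP table:
           a    f    c    b    b    c
      0    1    2    3    4    5    6
  b   1    1    2    3    3    4    5
  e   2    2    2    3    4    4    5
  f   3    3    2    3    4    5    5
  d   4    4    3    3    4    5    6
Edit distance = dp[4][6] = 6

6


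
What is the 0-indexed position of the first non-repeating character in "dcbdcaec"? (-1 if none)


Input: dcbdcaec
Character frequencies:
  'a': 1
  'b': 1
  'c': 3
  'd': 2
  'e': 1
Scanning left to right for freq == 1:
  Position 0 ('d'): freq=2, skip
  Position 1 ('c'): freq=3, skip
  Position 2 ('b'): unique! => answer = 2

2


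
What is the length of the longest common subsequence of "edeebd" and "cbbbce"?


LCS of "edeebd" and "cbbbce"
DP table:
           c    b    b    b    c    e
      0    0    0    0    0    0    0
  e   0    0    0    0    0    0    1
  d   0    0    0    0    0    0    1
  e   0    0    0    0    0    0    1
  e   0    0    0    0    0    0    1
  b   0    0    1    1    1    1    1
  d   0    0    1    1    1    1    1
LCS length = dp[6][6] = 1

1


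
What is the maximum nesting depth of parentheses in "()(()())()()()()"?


Input: "()(()())()()()()"
Tracking depth:
  Position 0 '(': depth becomes 1
  Position 1 ')': depth becomes 0
  Position 2 '(': depth becomes 1
  Position 3 '(': depth becomes 2
  Position 4 ')': depth becomes 1
  Position 5 '(': depth becomes 2
  Position 6 ')': depth becomes 1
  Position 7 ')': depth becomes 0
  Position 8 '(': depth becomes 1
  Position 9 ')': depth becomes 0
  Position 10 '(': depth becomes 1
  Position 11 ')': depth becomes 0
  Position 12 '(': depth becomes 1
  Position 13 ')': depth becomes 0
  Position 14 '(': depth becomes 1
  Position 15 ')': depth becomes 0
Maximum depth reached: 2

2


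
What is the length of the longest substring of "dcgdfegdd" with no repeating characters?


Input: "dcgdfegdd"
Sliding window (track last position of each char):
  Position 0 ('d'): window [0,0] length 1 -- new best
  Position 1 ('c'): window [0,1] length 2 -- new best
  Position 2 ('g'): window [0,2] length 3 -- new best
  Position 3 ('d'): repeat (last at 0), move window start to 1
  Position 3 ('d'): window [1,3] length 3
  Position 4 ('f'): window [1,4] length 4 -- new best
  Position 5 ('e'): window [1,5] length 5 -- new best
  Position 6 ('g'): repeat (last at 2), move window start to 3
  Position 6 ('g'): window [3,6] length 4
  Position 7 ('d'): repeat (last at 3), move window start to 4
  Position 7 ('d'): window [4,7] length 4
  Position 8 ('d'): repeat (last at 7), move window start to 8
  Position 8 ('d'): window [8,8] length 1
Longest substring with no repeats: "cgdfe" with length 5

5


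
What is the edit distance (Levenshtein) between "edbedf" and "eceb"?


Computing edit distance: "edbedf" -> "eceb"
DP table:
           e    c    e    b
      0    1    2    3    4
  e   1    0    1    2    3
  d   2    1    1    2    3
  b   3    2    2    2    2
  e   4    3    3    2    3
  d   5    4    4    3    3
  f   6    5    5    4    4
Edit distance = dp[6][4] = 4

4


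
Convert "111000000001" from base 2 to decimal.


Input: "111000000001" in base 2
Positional expansion:
  Digit '1' (value 1) x 2^11 = 2048
  Digit '1' (value 1) x 2^10 = 1024
  Digit '1' (value 1) x 2^9 = 512
  Digit '0' (value 0) x 2^8 = 0
  Digit '0' (value 0) x 2^7 = 0
  Digit '0' (value 0) x 2^6 = 0
  Digit '0' (value 0) x 2^5 = 0
  Digit '0' (value 0) x 2^4 = 0
  Digit '0' (value 0) x 2^3 = 0
  Digit '0' (value 0) x 2^2 = 0
  Digit '0' (value 0) x 2^1 = 0
  Digit '1' (value 1) x 2^0 = 1
Sum = 3585

3585


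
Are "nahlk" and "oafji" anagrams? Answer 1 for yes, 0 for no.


Strings: "nahlk", "oafji"
Sorted first:  ahkln
Sorted second: afijo
Differ at position 1: 'h' vs 'f' => not anagrams

0


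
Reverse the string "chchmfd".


Input: chchmfd
Reading characters right to left:
  Position 6: 'd'
  Position 5: 'f'
  Position 4: 'm'
  Position 3: 'h'
  Position 2: 'c'
  Position 1: 'h'
  Position 0: 'c'
Reversed: dfmhchc

dfmhchc


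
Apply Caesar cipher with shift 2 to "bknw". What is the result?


Caesar cipher: shift "bknw" by 2
  'b' (pos 1) + 2 = pos 3 = 'd'
  'k' (pos 10) + 2 = pos 12 = 'm'
  'n' (pos 13) + 2 = pos 15 = 'p'
  'w' (pos 22) + 2 = pos 24 = 'y'
Result: dmpy

dmpy


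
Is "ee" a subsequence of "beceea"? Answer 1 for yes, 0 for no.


Check if "ee" is a subsequence of "beceea"
Greedy scan:
  Position 0 ('b'): no match needed
  Position 1 ('e'): matches sub[0] = 'e'
  Position 2 ('c'): no match needed
  Position 3 ('e'): matches sub[1] = 'e'
  Position 4 ('e'): no match needed
  Position 5 ('a'): no match needed
All 2 characters matched => is a subsequence

1


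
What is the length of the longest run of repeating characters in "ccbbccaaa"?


Input: "ccbbccaaa"
Scanning for longest run:
  Position 1 ('c'): continues run of 'c', length=2
  Position 2 ('b'): new char, reset run to 1
  Position 3 ('b'): continues run of 'b', length=2
  Position 4 ('c'): new char, reset run to 1
  Position 5 ('c'): continues run of 'c', length=2
  Position 6 ('a'): new char, reset run to 1
  Position 7 ('a'): continues run of 'a', length=2
  Position 8 ('a'): continues run of 'a', length=3
Longest run: 'a' with length 3

3


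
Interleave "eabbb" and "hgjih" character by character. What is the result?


Interleaving "eabbb" and "hgjih":
  Position 0: 'e' from first, 'h' from second => "eh"
  Position 1: 'a' from first, 'g' from second => "ag"
  Position 2: 'b' from first, 'j' from second => "bj"
  Position 3: 'b' from first, 'i' from second => "bi"
  Position 4: 'b' from first, 'h' from second => "bh"
Result: ehagbjbibh

ehagbjbibh


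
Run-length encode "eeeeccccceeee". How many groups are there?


Input: eeeeccccceeee
Scanning for consecutive runs:
  Group 1: 'e' x 4 (positions 0-3)
  Group 2: 'c' x 5 (positions 4-8)
  Group 3: 'e' x 4 (positions 9-12)
Total groups: 3

3


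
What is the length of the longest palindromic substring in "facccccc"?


Input: "facccccc"
Checking substrings for palindromes:
  [2:8] "cccccc" (len 6) => palindrome
  [2:7] "ccccc" (len 5) => palindrome
  [3:8] "ccccc" (len 5) => palindrome
  [2:6] "cccc" (len 4) => palindrome
  [3:7] "cccc" (len 4) => palindrome
  [4:8] "cccc" (len 4) => palindrome
Longest palindromic substring: "cccccc" with length 6

6


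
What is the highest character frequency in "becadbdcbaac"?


Input: becadbdcbaac
Character counts:
  'a': 3
  'b': 3
  'c': 3
  'd': 2
  'e': 1
Maximum frequency: 3

3


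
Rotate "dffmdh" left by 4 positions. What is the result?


Input: "dffmdh", rotate left by 4
First 4 characters: "dffm"
Remaining characters: "dh"
Concatenate remaining + first: "dh" + "dffm" = "dhdffm"

dhdffm


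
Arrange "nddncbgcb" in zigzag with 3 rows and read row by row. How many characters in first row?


Zigzag "nddncbgcb" into 3 rows:
Placing characters:
  'n' => row 0
  'd' => row 1
  'd' => row 2
  'n' => row 1
  'c' => row 0
  'b' => row 1
  'g' => row 2
  'c' => row 1
  'b' => row 0
Rows:
  Row 0: "ncb"
  Row 1: "dnbc"
  Row 2: "dg"
First row length: 3

3


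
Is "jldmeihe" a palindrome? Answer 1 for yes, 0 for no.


Input: jldmeihe
Reversed: ehiemdlj
  Compare pos 0 ('j') with pos 7 ('e'): MISMATCH
  Compare pos 1 ('l') with pos 6 ('h'): MISMATCH
  Compare pos 2 ('d') with pos 5 ('i'): MISMATCH
  Compare pos 3 ('m') with pos 4 ('e'): MISMATCH
Result: not a palindrome

0


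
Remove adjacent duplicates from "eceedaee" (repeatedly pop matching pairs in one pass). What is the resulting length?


Input: eceedaee
Stack-based adjacent duplicate removal:
  Read 'e': push. Stack: e
  Read 'c': push. Stack: ec
  Read 'e': push. Stack: ece
  Read 'e': matches stack top 'e' => pop. Stack: ec
  Read 'd': push. Stack: ecd
  Read 'a': push. Stack: ecda
  Read 'e': push. Stack: ecdae
  Read 'e': matches stack top 'e' => pop. Stack: ecda
Final stack: "ecda" (length 4)

4


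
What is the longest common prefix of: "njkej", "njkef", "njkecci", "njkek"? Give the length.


Words: njkej, njkef, njkecci, njkek
  Position 0: all 'n' => match
  Position 1: all 'j' => match
  Position 2: all 'k' => match
  Position 3: all 'e' => match
  Position 4: ('j', 'f', 'c', 'k') => mismatch, stop
LCP = "njke" (length 4)

4


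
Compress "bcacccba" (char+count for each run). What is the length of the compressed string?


Input: bcacccba
Runs:
  'b' x 1 => "b1"
  'c' x 1 => "c1"
  'a' x 1 => "a1"
  'c' x 3 => "c3"
  'b' x 1 => "b1"
  'a' x 1 => "a1"
Compressed: "b1c1a1c3b1a1"
Compressed length: 12

12


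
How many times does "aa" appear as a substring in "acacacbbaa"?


Searching for "aa" in "acacacbbaa"
Scanning each position:
  Position 0: "ac" => no
  Position 1: "ca" => no
  Position 2: "ac" => no
  Position 3: "ca" => no
  Position 4: "ac" => no
  Position 5: "cb" => no
  Position 6: "bb" => no
  Position 7: "ba" => no
  Position 8: "aa" => MATCH
Total occurrences: 1

1


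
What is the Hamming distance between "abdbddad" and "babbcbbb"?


Comparing "abdbddad" and "babbcbbb" position by position:
  Position 0: 'a' vs 'b' => differ
  Position 1: 'b' vs 'a' => differ
  Position 2: 'd' vs 'b' => differ
  Position 3: 'b' vs 'b' => same
  Position 4: 'd' vs 'c' => differ
  Position 5: 'd' vs 'b' => differ
  Position 6: 'a' vs 'b' => differ
  Position 7: 'd' vs 'b' => differ
Total differences (Hamming distance): 7

7


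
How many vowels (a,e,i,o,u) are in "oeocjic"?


Input: oeocjic
Checking each character:
  'o' at position 0: vowel (running total: 1)
  'e' at position 1: vowel (running total: 2)
  'o' at position 2: vowel (running total: 3)
  'c' at position 3: consonant
  'j' at position 4: consonant
  'i' at position 5: vowel (running total: 4)
  'c' at position 6: consonant
Total vowels: 4

4


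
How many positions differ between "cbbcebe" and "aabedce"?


Comparing "cbbcebe" and "aabedce" position by position:
  Position 0: 'c' vs 'a' => DIFFER
  Position 1: 'b' vs 'a' => DIFFER
  Position 2: 'b' vs 'b' => same
  Position 3: 'c' vs 'e' => DIFFER
  Position 4: 'e' vs 'd' => DIFFER
  Position 5: 'b' vs 'c' => DIFFER
  Position 6: 'e' vs 'e' => same
Positions that differ: 5

5


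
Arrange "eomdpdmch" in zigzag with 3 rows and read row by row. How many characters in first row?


Zigzag "eomdpdmch" into 3 rows:
Placing characters:
  'e' => row 0
  'o' => row 1
  'm' => row 2
  'd' => row 1
  'p' => row 0
  'd' => row 1
  'm' => row 2
  'c' => row 1
  'h' => row 0
Rows:
  Row 0: "eph"
  Row 1: "oddc"
  Row 2: "mm"
First row length: 3

3


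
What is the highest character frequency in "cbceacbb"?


Input: cbceacbb
Character counts:
  'a': 1
  'b': 3
  'c': 3
  'e': 1
Maximum frequency: 3

3


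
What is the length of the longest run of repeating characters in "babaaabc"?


Input: "babaaabc"
Scanning for longest run:
  Position 1 ('a'): new char, reset run to 1
  Position 2 ('b'): new char, reset run to 1
  Position 3 ('a'): new char, reset run to 1
  Position 4 ('a'): continues run of 'a', length=2
  Position 5 ('a'): continues run of 'a', length=3
  Position 6 ('b'): new char, reset run to 1
  Position 7 ('c'): new char, reset run to 1
Longest run: 'a' with length 3

3


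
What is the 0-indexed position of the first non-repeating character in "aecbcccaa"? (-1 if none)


Input: aecbcccaa
Character frequencies:
  'a': 3
  'b': 1
  'c': 4
  'e': 1
Scanning left to right for freq == 1:
  Position 0 ('a'): freq=3, skip
  Position 1 ('e'): unique! => answer = 1

1


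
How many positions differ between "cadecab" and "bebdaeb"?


Comparing "cadecab" and "bebdaeb" position by position:
  Position 0: 'c' vs 'b' => DIFFER
  Position 1: 'a' vs 'e' => DIFFER
  Position 2: 'd' vs 'b' => DIFFER
  Position 3: 'e' vs 'd' => DIFFER
  Position 4: 'c' vs 'a' => DIFFER
  Position 5: 'a' vs 'e' => DIFFER
  Position 6: 'b' vs 'b' => same
Positions that differ: 6

6


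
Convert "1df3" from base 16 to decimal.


Input: "1df3" in base 16
Positional expansion:
  Digit '1' (value 1) x 16^3 = 4096
  Digit 'd' (value 13) x 16^2 = 3328
  Digit 'f' (value 15) x 16^1 = 240
  Digit '3' (value 3) x 16^0 = 3
Sum = 7667

7667


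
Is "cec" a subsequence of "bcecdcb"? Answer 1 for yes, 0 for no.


Check if "cec" is a subsequence of "bcecdcb"
Greedy scan:
  Position 0 ('b'): no match needed
  Position 1 ('c'): matches sub[0] = 'c'
  Position 2 ('e'): matches sub[1] = 'e'
  Position 3 ('c'): matches sub[2] = 'c'
  Position 4 ('d'): no match needed
  Position 5 ('c'): no match needed
  Position 6 ('b'): no match needed
All 3 characters matched => is a subsequence

1


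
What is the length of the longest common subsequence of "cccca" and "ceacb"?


LCS of "cccca" and "ceacb"
DP table:
           c    e    a    c    b
      0    0    0    0    0    0
  c   0    1    1    1    1    1
  c   0    1    1    1    2    2
  c   0    1    1    1    2    2
  c   0    1    1    1    2    2
  a   0    1    1    2    2    2
LCS length = dp[5][5] = 2

2


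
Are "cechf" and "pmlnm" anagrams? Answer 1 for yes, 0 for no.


Strings: "cechf", "pmlnm"
Sorted first:  ccefh
Sorted second: lmmnp
Differ at position 0: 'c' vs 'l' => not anagrams

0


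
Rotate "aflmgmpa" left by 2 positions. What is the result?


Input: "aflmgmpa", rotate left by 2
First 2 characters: "af"
Remaining characters: "lmgmpa"
Concatenate remaining + first: "lmgmpa" + "af" = "lmgmpaaf"

lmgmpaaf


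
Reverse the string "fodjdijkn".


Input: fodjdijkn
Reading characters right to left:
  Position 8: 'n'
  Position 7: 'k'
  Position 6: 'j'
  Position 5: 'i'
  Position 4: 'd'
  Position 3: 'j'
  Position 2: 'd'
  Position 1: 'o'
  Position 0: 'f'
Reversed: nkjidjdof

nkjidjdof


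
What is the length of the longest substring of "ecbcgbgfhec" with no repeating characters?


Input: "ecbcgbgfhec"
Sliding window (track last position of each char):
  Position 0 ('e'): window [0,0] length 1 -- new best
  Position 1 ('c'): window [0,1] length 2 -- new best
  Position 2 ('b'): window [0,2] length 3 -- new best
  Position 3 ('c'): repeat (last at 1), move window start to 2
  Position 3 ('c'): window [2,3] length 2
  Position 4 ('g'): window [2,4] length 3
  Position 5 ('b'): repeat (last at 2), move window start to 3
  Position 5 ('b'): window [3,5] length 3
  Position 6 ('g'): repeat (last at 4), move window start to 5
  Position 6 ('g'): window [5,6] length 2
  Position 7 ('f'): window [5,7] length 3
  Position 8 ('h'): window [5,8] length 4 -- new best
  Position 9 ('e'): window [5,9] length 5 -- new best
  Position 10 ('c'): window [5,10] length 6 -- new best
Longest substring with no repeats: "bgfhec" with length 6

6


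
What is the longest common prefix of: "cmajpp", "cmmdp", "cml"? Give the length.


Words: cmajpp, cmmdp, cml
  Position 0: all 'c' => match
  Position 1: all 'm' => match
  Position 2: ('a', 'm', 'l') => mismatch, stop
LCP = "cm" (length 2)

2


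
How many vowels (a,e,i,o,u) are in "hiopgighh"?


Input: hiopgighh
Checking each character:
  'h' at position 0: consonant
  'i' at position 1: vowel (running total: 1)
  'o' at position 2: vowel (running total: 2)
  'p' at position 3: consonant
  'g' at position 4: consonant
  'i' at position 5: vowel (running total: 3)
  'g' at position 6: consonant
  'h' at position 7: consonant
  'h' at position 8: consonant
Total vowels: 3

3


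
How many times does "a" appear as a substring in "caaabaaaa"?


Searching for "a" in "caaabaaaa"
Scanning each position:
  Position 0: "c" => no
  Position 1: "a" => MATCH
  Position 2: "a" => MATCH
  Position 3: "a" => MATCH
  Position 4: "b" => no
  Position 5: "a" => MATCH
  Position 6: "a" => MATCH
  Position 7: "a" => MATCH
  Position 8: "a" => MATCH
Total occurrences: 7

7


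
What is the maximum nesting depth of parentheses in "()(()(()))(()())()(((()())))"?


Input: "()(()(()))(()())()(((()())))"
Tracking depth:
  Position 0 '(': depth becomes 1
  Position 1 ')': depth becomes 0
  Position 2 '(': depth becomes 1
  Position 3 '(': depth becomes 2
  Position 4 ')': depth becomes 1
  Position 5 '(': depth becomes 2
  Position 6 '(': depth becomes 3
  Position 7 ')': depth becomes 2
  Position 8 ')': depth becomes 1
  Position 9 ')': depth becomes 0
  Position 10 '(': depth becomes 1
  Position 11 '(': depth becomes 2
  Position 12 ')': depth becomes 1
  Position 13 '(': depth becomes 2
  Position 14 ')': depth becomes 1
  Position 15 ')': depth becomes 0
  Position 16 '(': depth becomes 1
  Position 17 ')': depth becomes 0
  Position 18 '(': depth becomes 1
  Position 19 '(': depth becomes 2
  Position 20 '(': depth becomes 3
  Position 21 '(': depth becomes 4
  Position 22 ')': depth becomes 3
  Position 23 '(': depth becomes 4
  Position 24 ')': depth becomes 3
  Position 25 ')': depth becomes 2
  Position 26 ')': depth becomes 1
  Position 27 ')': depth becomes 0
Maximum depth reached: 4

4


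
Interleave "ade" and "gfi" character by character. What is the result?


Interleaving "ade" and "gfi":
  Position 0: 'a' from first, 'g' from second => "ag"
  Position 1: 'd' from first, 'f' from second => "df"
  Position 2: 'e' from first, 'i' from second => "ei"
Result: agdfei

agdfei


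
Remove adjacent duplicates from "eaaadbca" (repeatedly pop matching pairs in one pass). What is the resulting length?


Input: eaaadbca
Stack-based adjacent duplicate removal:
  Read 'e': push. Stack: e
  Read 'a': push. Stack: ea
  Read 'a': matches stack top 'a' => pop. Stack: e
  Read 'a': push. Stack: ea
  Read 'd': push. Stack: ead
  Read 'b': push. Stack: eadb
  Read 'c': push. Stack: eadbc
  Read 'a': push. Stack: eadbca
Final stack: "eadbca" (length 6)

6


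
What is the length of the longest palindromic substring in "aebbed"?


Input: "aebbed"
Checking substrings for palindromes:
  [1:5] "ebbe" (len 4) => palindrome
  [2:4] "bb" (len 2) => palindrome
Longest palindromic substring: "ebbe" with length 4

4


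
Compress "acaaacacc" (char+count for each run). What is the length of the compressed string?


Input: acaaacacc
Runs:
  'a' x 1 => "a1"
  'c' x 1 => "c1"
  'a' x 3 => "a3"
  'c' x 1 => "c1"
  'a' x 1 => "a1"
  'c' x 2 => "c2"
Compressed: "a1c1a3c1a1c2"
Compressed length: 12

12


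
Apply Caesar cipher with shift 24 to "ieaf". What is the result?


Caesar cipher: shift "ieaf" by 24
  'i' (pos 8) + 24 = pos 6 = 'g'
  'e' (pos 4) + 24 = pos 2 = 'c'
  'a' (pos 0) + 24 = pos 24 = 'y'
  'f' (pos 5) + 24 = pos 3 = 'd'
Result: gcyd

gcyd


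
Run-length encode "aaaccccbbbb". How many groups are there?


Input: aaaccccbbbb
Scanning for consecutive runs:
  Group 1: 'a' x 3 (positions 0-2)
  Group 2: 'c' x 4 (positions 3-6)
  Group 3: 'b' x 4 (positions 7-10)
Total groups: 3

3


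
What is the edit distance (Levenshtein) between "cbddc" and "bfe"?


Computing edit distance: "cbddc" -> "bfe"
DP table:
           b    f    e
      0    1    2    3
  c   1    1    2    3
  b   2    1    2    3
  d   3    2    2    3
  d   4    3    3    3
  c   5    4    4    4
Edit distance = dp[5][3] = 4

4


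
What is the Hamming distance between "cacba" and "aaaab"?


Comparing "cacba" and "aaaab" position by position:
  Position 0: 'c' vs 'a' => differ
  Position 1: 'a' vs 'a' => same
  Position 2: 'c' vs 'a' => differ
  Position 3: 'b' vs 'a' => differ
  Position 4: 'a' vs 'b' => differ
Total differences (Hamming distance): 4

4


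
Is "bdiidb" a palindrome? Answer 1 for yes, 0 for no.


Input: bdiidb
Reversed: bdiidb
  Compare pos 0 ('b') with pos 5 ('b'): match
  Compare pos 1 ('d') with pos 4 ('d'): match
  Compare pos 2 ('i') with pos 3 ('i'): match
Result: palindrome

1


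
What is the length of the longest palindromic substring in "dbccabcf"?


Input: "dbccabcf"
Checking substrings for palindromes:
  [2:4] "cc" (len 2) => palindrome
Longest palindromic substring: "cc" with length 2

2


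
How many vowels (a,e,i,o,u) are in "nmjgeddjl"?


Input: nmjgeddjl
Checking each character:
  'n' at position 0: consonant
  'm' at position 1: consonant
  'j' at position 2: consonant
  'g' at position 3: consonant
  'e' at position 4: vowel (running total: 1)
  'd' at position 5: consonant
  'd' at position 6: consonant
  'j' at position 7: consonant
  'l' at position 8: consonant
Total vowels: 1

1


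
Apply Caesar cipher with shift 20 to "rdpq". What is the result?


Caesar cipher: shift "rdpq" by 20
  'r' (pos 17) + 20 = pos 11 = 'l'
  'd' (pos 3) + 20 = pos 23 = 'x'
  'p' (pos 15) + 20 = pos 9 = 'j'
  'q' (pos 16) + 20 = pos 10 = 'k'
Result: lxjk

lxjk


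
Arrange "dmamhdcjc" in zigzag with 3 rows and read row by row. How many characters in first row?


Zigzag "dmamhdcjc" into 3 rows:
Placing characters:
  'd' => row 0
  'm' => row 1
  'a' => row 2
  'm' => row 1
  'h' => row 0
  'd' => row 1
  'c' => row 2
  'j' => row 1
  'c' => row 0
Rows:
  Row 0: "dhc"
  Row 1: "mmdj"
  Row 2: "ac"
First row length: 3

3


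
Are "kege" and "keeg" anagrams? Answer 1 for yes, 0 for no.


Strings: "kege", "keeg"
Sorted first:  eegk
Sorted second: eegk
Sorted forms match => anagrams

1


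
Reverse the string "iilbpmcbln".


Input: iilbpmcbln
Reading characters right to left:
  Position 9: 'n'
  Position 8: 'l'
  Position 7: 'b'
  Position 6: 'c'
  Position 5: 'm'
  Position 4: 'p'
  Position 3: 'b'
  Position 2: 'l'
  Position 1: 'i'
  Position 0: 'i'
Reversed: nlbcmpblii

nlbcmpblii


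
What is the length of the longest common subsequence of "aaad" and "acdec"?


LCS of "aaad" and "acdec"
DP table:
           a    c    d    e    c
      0    0    0    0    0    0
  a   0    1    1    1    1    1
  a   0    1    1    1    1    1
  a   0    1    1    1    1    1
  d   0    1    1    2    2    2
LCS length = dp[4][5] = 2

2


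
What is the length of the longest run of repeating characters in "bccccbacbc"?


Input: "bccccbacbc"
Scanning for longest run:
  Position 1 ('c'): new char, reset run to 1
  Position 2 ('c'): continues run of 'c', length=2
  Position 3 ('c'): continues run of 'c', length=3
  Position 4 ('c'): continues run of 'c', length=4
  Position 5 ('b'): new char, reset run to 1
  Position 6 ('a'): new char, reset run to 1
  Position 7 ('c'): new char, reset run to 1
  Position 8 ('b'): new char, reset run to 1
  Position 9 ('c'): new char, reset run to 1
Longest run: 'c' with length 4

4


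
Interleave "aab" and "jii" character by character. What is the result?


Interleaving "aab" and "jii":
  Position 0: 'a' from first, 'j' from second => "aj"
  Position 1: 'a' from first, 'i' from second => "ai"
  Position 2: 'b' from first, 'i' from second => "bi"
Result: ajaibi

ajaibi


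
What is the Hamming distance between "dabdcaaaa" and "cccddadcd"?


Comparing "dabdcaaaa" and "cccddadcd" position by position:
  Position 0: 'd' vs 'c' => differ
  Position 1: 'a' vs 'c' => differ
  Position 2: 'b' vs 'c' => differ
  Position 3: 'd' vs 'd' => same
  Position 4: 'c' vs 'd' => differ
  Position 5: 'a' vs 'a' => same
  Position 6: 'a' vs 'd' => differ
  Position 7: 'a' vs 'c' => differ
  Position 8: 'a' vs 'd' => differ
Total differences (Hamming distance): 7

7


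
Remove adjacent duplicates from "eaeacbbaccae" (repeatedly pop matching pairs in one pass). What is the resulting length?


Input: eaeacbbaccae
Stack-based adjacent duplicate removal:
  Read 'e': push. Stack: e
  Read 'a': push. Stack: ea
  Read 'e': push. Stack: eae
  Read 'a': push. Stack: eaea
  Read 'c': push. Stack: eaeac
  Read 'b': push. Stack: eaeacb
  Read 'b': matches stack top 'b' => pop. Stack: eaeac
  Read 'a': push. Stack: eaeaca
  Read 'c': push. Stack: eaeacac
  Read 'c': matches stack top 'c' => pop. Stack: eaeaca
  Read 'a': matches stack top 'a' => pop. Stack: eaeac
  Read 'e': push. Stack: eaeace
Final stack: "eaeace" (length 6)

6


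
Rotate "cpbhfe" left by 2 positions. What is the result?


Input: "cpbhfe", rotate left by 2
First 2 characters: "cp"
Remaining characters: "bhfe"
Concatenate remaining + first: "bhfe" + "cp" = "bhfecp"

bhfecp


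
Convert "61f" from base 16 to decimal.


Input: "61f" in base 16
Positional expansion:
  Digit '6' (value 6) x 16^2 = 1536
  Digit '1' (value 1) x 16^1 = 16
  Digit 'f' (value 15) x 16^0 = 15
Sum = 1567

1567


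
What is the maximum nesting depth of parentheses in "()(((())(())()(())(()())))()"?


Input: "()(((())(())()(())(()())))()"
Tracking depth:
  Position 0 '(': depth becomes 1
  Position 1 ')': depth becomes 0
  Position 2 '(': depth becomes 1
  Position 3 '(': depth becomes 2
  Position 4 '(': depth becomes 3
  Position 5 '(': depth becomes 4
  Position 6 ')': depth becomes 3
  Position 7 ')': depth becomes 2
  Position 8 '(': depth becomes 3
  Position 9 '(': depth becomes 4
  Position 10 ')': depth becomes 3
  Position 11 ')': depth becomes 2
  Position 12 '(': depth becomes 3
  Position 13 ')': depth becomes 2
  Position 14 '(': depth becomes 3
  Position 15 '(': depth becomes 4
  Position 16 ')': depth becomes 3
  Position 17 ')': depth becomes 2
  Position 18 '(': depth becomes 3
  Position 19 '(': depth becomes 4
  Position 20 ')': depth becomes 3
  Position 21 '(': depth becomes 4
  Position 22 ')': depth becomes 3
  Position 23 ')': depth becomes 2
  Position 24 ')': depth becomes 1
  Position 25 ')': depth becomes 0
  Position 26 '(': depth becomes 1
  Position 27 ')': depth becomes 0
Maximum depth reached: 4

4


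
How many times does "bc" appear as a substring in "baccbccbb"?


Searching for "bc" in "baccbccbb"
Scanning each position:
  Position 0: "ba" => no
  Position 1: "ac" => no
  Position 2: "cc" => no
  Position 3: "cb" => no
  Position 4: "bc" => MATCH
  Position 5: "cc" => no
  Position 6: "cb" => no
  Position 7: "bb" => no
Total occurrences: 1

1


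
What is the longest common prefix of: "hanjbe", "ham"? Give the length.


Words: hanjbe, ham
  Position 0: all 'h' => match
  Position 1: all 'a' => match
  Position 2: ('n', 'm') => mismatch, stop
LCP = "ha" (length 2)

2


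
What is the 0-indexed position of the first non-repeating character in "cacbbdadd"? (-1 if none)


Input: cacbbdadd
Character frequencies:
  'a': 2
  'b': 2
  'c': 2
  'd': 3
Scanning left to right for freq == 1:
  Position 0 ('c'): freq=2, skip
  Position 1 ('a'): freq=2, skip
  Position 2 ('c'): freq=2, skip
  Position 3 ('b'): freq=2, skip
  Position 4 ('b'): freq=2, skip
  Position 5 ('d'): freq=3, skip
  Position 6 ('a'): freq=2, skip
  Position 7 ('d'): freq=3, skip
  Position 8 ('d'): freq=3, skip
  No unique character found => answer = -1

-1


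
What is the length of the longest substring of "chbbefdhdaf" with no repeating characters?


Input: "chbbefdhdaf"
Sliding window (track last position of each char):
  Position 0 ('c'): window [0,0] length 1 -- new best
  Position 1 ('h'): window [0,1] length 2 -- new best
  Position 2 ('b'): window [0,2] length 3 -- new best
  Position 3 ('b'): repeat (last at 2), move window start to 3
  Position 3 ('b'): window [3,3] length 1
  Position 4 ('e'): window [3,4] length 2
  Position 5 ('f'): window [3,5] length 3
  Position 6 ('d'): window [3,6] length 4 -- new best
  Position 7 ('h'): window [3,7] length 5 -- new best
  Position 8 ('d'): repeat (last at 6), move window start to 7
  Position 8 ('d'): window [7,8] length 2
  Position 9 ('a'): window [7,9] length 3
  Position 10 ('f'): window [7,10] length 4
Longest substring with no repeats: "befdh" with length 5

5


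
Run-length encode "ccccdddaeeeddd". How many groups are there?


Input: ccccdddaeeeddd
Scanning for consecutive runs:
  Group 1: 'c' x 4 (positions 0-3)
  Group 2: 'd' x 3 (positions 4-6)
  Group 3: 'a' x 1 (positions 7-7)
  Group 4: 'e' x 3 (positions 8-10)
  Group 5: 'd' x 3 (positions 11-13)
Total groups: 5

5


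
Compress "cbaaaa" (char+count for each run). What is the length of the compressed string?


Input: cbaaaa
Runs:
  'c' x 1 => "c1"
  'b' x 1 => "b1"
  'a' x 4 => "a4"
Compressed: "c1b1a4"
Compressed length: 6

6


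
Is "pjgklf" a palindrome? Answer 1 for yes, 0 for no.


Input: pjgklf
Reversed: flkgjp
  Compare pos 0 ('p') with pos 5 ('f'): MISMATCH
  Compare pos 1 ('j') with pos 4 ('l'): MISMATCH
  Compare pos 2 ('g') with pos 3 ('k'): MISMATCH
Result: not a palindrome

0


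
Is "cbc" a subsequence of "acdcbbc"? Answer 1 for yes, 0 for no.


Check if "cbc" is a subsequence of "acdcbbc"
Greedy scan:
  Position 0 ('a'): no match needed
  Position 1 ('c'): matches sub[0] = 'c'
  Position 2 ('d'): no match needed
  Position 3 ('c'): no match needed
  Position 4 ('b'): matches sub[1] = 'b'
  Position 5 ('b'): no match needed
  Position 6 ('c'): matches sub[2] = 'c'
All 3 characters matched => is a subsequence

1


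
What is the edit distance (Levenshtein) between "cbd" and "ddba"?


Computing edit distance: "cbd" -> "ddba"
DP table:
           d    d    b    a
      0    1    2    3    4
  c   1    1    2    3    4
  b   2    2    2    2    3
  d   3    2    2    3    3
Edit distance = dp[3][4] = 3

3


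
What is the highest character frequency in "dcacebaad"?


Input: dcacebaad
Character counts:
  'a': 3
  'b': 1
  'c': 2
  'd': 2
  'e': 1
Maximum frequency: 3

3


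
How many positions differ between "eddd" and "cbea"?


Comparing "eddd" and "cbea" position by position:
  Position 0: 'e' vs 'c' => DIFFER
  Position 1: 'd' vs 'b' => DIFFER
  Position 2: 'd' vs 'e' => DIFFER
  Position 3: 'd' vs 'a' => DIFFER
Positions that differ: 4

4


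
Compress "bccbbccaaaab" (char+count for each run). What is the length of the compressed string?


Input: bccbbccaaaab
Runs:
  'b' x 1 => "b1"
  'c' x 2 => "c2"
  'b' x 2 => "b2"
  'c' x 2 => "c2"
  'a' x 4 => "a4"
  'b' x 1 => "b1"
Compressed: "b1c2b2c2a4b1"
Compressed length: 12

12


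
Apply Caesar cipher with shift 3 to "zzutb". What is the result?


Caesar cipher: shift "zzutb" by 3
  'z' (pos 25) + 3 = pos 2 = 'c'
  'z' (pos 25) + 3 = pos 2 = 'c'
  'u' (pos 20) + 3 = pos 23 = 'x'
  't' (pos 19) + 3 = pos 22 = 'w'
  'b' (pos 1) + 3 = pos 4 = 'e'
Result: ccxwe

ccxwe
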